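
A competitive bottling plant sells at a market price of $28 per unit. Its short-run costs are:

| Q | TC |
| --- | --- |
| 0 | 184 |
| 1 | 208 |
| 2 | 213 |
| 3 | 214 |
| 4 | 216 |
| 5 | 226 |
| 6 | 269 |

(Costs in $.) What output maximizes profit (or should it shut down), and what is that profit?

Q = 5; profit = -$86

Tabulate TR − TC: Q=0: -184; Q=1: -180; Q=2: -157; Q=3: -130; Q=4: -104; Q=5: -86; Q=6: -101.
Profit is maximized at Q = 5. AVC there is 42/5 = $8.40 ≤ P, so producing beats shutting down (which would give -$184).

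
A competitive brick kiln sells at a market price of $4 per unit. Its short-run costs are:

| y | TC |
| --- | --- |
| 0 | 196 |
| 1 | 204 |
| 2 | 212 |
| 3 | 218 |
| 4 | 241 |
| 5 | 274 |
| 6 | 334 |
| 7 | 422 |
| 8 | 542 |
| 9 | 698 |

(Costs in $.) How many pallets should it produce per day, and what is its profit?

Compute π = P·y − TC at each output: y=0: -196; y=1: -200; y=2: -204; y=3: -206; y=4: -225; y=5: -254; y=6: -310; y=7: -394; y=8: -510; y=9: -662.
Profit is highest at y = 0. Equivalently, the lowest AVC in the table is 22/3 ≈ $7.33 at y = 3, and P = $4 falls below it — price never covers variable cost, so the firm shuts down and loses only its fixed cost.

y = 0 (shut down); profit = -$196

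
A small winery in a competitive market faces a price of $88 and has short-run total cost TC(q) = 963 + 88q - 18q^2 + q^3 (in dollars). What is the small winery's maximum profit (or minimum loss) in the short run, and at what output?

Profit = -$99 at q = 12

AVC = 88 - 18q + q^2 has its minimum $7 at q = 9; price $88 clears that bar, so the firm operates.
With MC = 88 - 36q + 3q^2, P = MC on the upward-sloping part at q* = 12.
TR = 88·12 = 1056. TC = 963 + 192 = 1155. Profit = 1056 − 1155 = -$99.
Shutting down would mean losing the fixed cost of $963, so operating at a loss of $99 is better by $864.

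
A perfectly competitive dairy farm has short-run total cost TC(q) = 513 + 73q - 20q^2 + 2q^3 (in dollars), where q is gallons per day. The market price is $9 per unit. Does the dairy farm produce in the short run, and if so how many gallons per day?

Strip out fixed cost: VC = 73q - 20q^2 + 2q^3. Then AVC = 73 - 20q + 2q^2 and MC = 73 - 40q + 6q^2.
The AVC parabola has its vertex at q = 20/4 = 5, where AVC = 73 - 20·5 + 2·5^2 = $23.
Since P = $9 < min AVC = $23, price fails to cover variable cost at any output.
Best response: produce nothing and absorb the $513 fixed cost.

Shut down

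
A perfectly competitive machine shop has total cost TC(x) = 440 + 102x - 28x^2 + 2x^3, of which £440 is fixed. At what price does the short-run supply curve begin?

The firm shuts down when price falls below the minimum of average variable cost. AVC = VC/x = 102 - 28x + 2x^2.
At the minimum of AVC, MC = AVC. MC = 102 - 56x + 6x^2; setting MC = AVC gives 4x^2 - 28x = 0, so x = 7. min AVC = 4.
The firm shuts down for any P below £4.

£4 per unit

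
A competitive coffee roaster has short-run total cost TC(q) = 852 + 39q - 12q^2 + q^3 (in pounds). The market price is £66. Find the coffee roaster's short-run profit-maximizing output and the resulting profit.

Profit = -£366 at q = 9

AVC = 39 - 12q + q^2 has its minimum £3 at q = 6; price £66 clears that bar, so the firm operates.
With MC = 39 - 24q + 3q^2, P = MC on the upward-sloping part at q* = 9.
TR = 66·9 = 594. TC = 852 + 108 = 960. Profit = 594 − 960 = -£366.
By producing, the firm covers all variable cost plus £486 of fixed cost; shutting down would lose the full £852.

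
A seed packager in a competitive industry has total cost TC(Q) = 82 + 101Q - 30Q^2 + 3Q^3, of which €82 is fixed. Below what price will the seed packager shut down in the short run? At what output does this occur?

€26 per unit, at Q = 5

The shutdown price is the minimum of AVC. VC = 101Q - 30Q^2 + 3Q^3, so AVC = 101 - 30Q + 3Q^2.
At the minimum of AVC, MC = AVC. MC = 101 - 60Q + 9Q^2; setting MC = AVC gives 6Q^2 - 30Q = 0, so Q = 5. min AVC = 26.
The firm shuts down for any P below €26.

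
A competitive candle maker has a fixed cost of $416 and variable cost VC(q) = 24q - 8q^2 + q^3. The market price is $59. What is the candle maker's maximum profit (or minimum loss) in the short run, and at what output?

Profit = -$122 at q = 7

AVC = 24 - 8q + q^2 has its minimum $8 at q = 4; price $59 clears that bar, so the firm operates.
MC = 24 - 16q + 3q^2. Setting P = MC and taking the root on the rising branch gives q* = 7.
TR = 59·7 = 413. TC = 416 + 119 = 535. Profit = 413 − 535 = -$122.
That loss of $122 beats the $416 the firm would lose by shutting down; producing recovers $294 of fixed cost.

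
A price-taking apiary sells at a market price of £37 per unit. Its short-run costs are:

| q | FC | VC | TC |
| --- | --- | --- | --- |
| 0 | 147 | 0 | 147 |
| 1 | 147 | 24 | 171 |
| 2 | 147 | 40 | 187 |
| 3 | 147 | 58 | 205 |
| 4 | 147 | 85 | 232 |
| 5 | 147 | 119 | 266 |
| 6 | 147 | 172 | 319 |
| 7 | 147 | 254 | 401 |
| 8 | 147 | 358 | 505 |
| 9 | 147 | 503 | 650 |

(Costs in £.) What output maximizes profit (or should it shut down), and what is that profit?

q = 5; profit = -£81

Tabulate TR − TC: q=0: -147; q=1: -134; q=2: -113; q=3: -94; q=4: -84; q=5: -81; q=6: -97; q=7: -142; q=8: -209; q=9: -317.
Profit is maximized at q = 5. AVC there is 119/5 = £23.80 ≤ P, so producing beats shutting down (which would give -£147).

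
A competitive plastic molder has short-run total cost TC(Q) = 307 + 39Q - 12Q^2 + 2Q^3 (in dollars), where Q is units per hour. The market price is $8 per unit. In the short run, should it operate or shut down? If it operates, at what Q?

Shut down

From TC, MC = TC'(Q) = 39 - 24Q + 6Q^2 and AVC = VC/Q = 39 - 12Q + 2Q^2.
AVC is minimized where dAVC/dQ = -12 + 4Q = 0, at Q = 3; min AVC = 39 - 12·3 + 2·3^2 = $21.
Since P = $8 < min AVC = $21, price fails to cover variable cost at any output.
The firm minimizes its loss by shutting down and losing only its fixed cost of $307.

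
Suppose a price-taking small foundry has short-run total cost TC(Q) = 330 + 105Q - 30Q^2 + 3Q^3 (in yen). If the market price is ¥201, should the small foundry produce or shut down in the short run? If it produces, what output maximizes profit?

Strip out fixed cost: VC = 105Q - 30Q^2 + 3Q^3. Then AVC = 105 - 30Q + 3Q^2 and MC = 105 - 60Q + 9Q^2.
AVC hits its minimum where MC = AVC, at Q = 5, giving min AVC = 105 - 30·5 + 3·5^2 = ¥30.
P = ¥201 exceeds min AVC = ¥30, so the firm stays open.
Solving P = MC: -96 - 60Q + 9Q^2 = 0 ⇒ Q = -4/3 or 8. On the upward-sloping branch, Q* = 8.
Check: AVC at Q = 8 is ¥57 ≤ P, so revenue covers variable cost.
Profit = P·Q − TC = 201·8 − 786 = ¥822.

Produce at Q = 8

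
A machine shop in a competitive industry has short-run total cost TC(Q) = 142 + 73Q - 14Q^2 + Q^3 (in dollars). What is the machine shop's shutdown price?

The firm shuts down when price falls below the minimum of average variable cost. AVC = VC/Q = 73 - 14Q + Q^2.
dAVC/dQ = -14 + 2Q = 0 gives Q = 7. min AVC = 73 - 14·7 + 7^2 = 24.
The firm shuts down for any P below $24.

$24 per unit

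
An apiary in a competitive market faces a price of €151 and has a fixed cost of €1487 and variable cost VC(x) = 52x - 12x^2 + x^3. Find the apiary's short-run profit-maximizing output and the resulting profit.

Profit = -€277 at x = 11

AVC = 52 - 12x + x^2 has its minimum €16 at x = 6; price €151 clears that bar, so the firm operates.
MC = 52 - 24x + 3x^2. Setting P = MC and taking the root on the rising branch gives x* = 11.
TR = 151·11 = 1661. TC = 1487 + 451 = 1938. Profit = 1661 − 1938 = -€277.
By producing, the firm covers all variable cost plus €1210 of fixed cost; shutting down would lose the full €1487.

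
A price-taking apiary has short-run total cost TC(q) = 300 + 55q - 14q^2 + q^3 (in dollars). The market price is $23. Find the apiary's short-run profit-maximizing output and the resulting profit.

Profit = -$172 at q = 8

AVC = 55 - 14q + q^2 has its minimum $6 at q = 7; price $23 clears that bar, so the firm operates.
With MC = 55 - 28q + 3q^2, P = MC on the upward-sloping part at q* = 8.
TR = 23·8 = 184. TC = 300 + 56 = 356. Profit = 184 − 356 = -$172.
That loss of $172 beats the $300 the firm would lose by shutting down; producing recovers $128 of fixed cost.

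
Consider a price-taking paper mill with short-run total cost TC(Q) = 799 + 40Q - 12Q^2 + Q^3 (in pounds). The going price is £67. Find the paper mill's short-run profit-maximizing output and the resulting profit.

Profit = -£313 at Q = 9

AVC = 40 - 12Q + Q^2 has its minimum £4 at Q = 6; price £67 clears that bar, so the firm operates.
With MC = 40 - 24Q + 3Q^2, P = MC on the upward-sloping part at Q* = 9.
TR = 67·9 = 603. TC = 799 + 117 = 916. Profit = 603 − 916 = -£313.
By producing, the firm covers all variable cost plus £486 of fixed cost; shutting down would lose the full £799.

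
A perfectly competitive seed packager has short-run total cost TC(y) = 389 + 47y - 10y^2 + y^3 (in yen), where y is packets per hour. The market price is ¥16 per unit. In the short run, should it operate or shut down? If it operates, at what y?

Shut down

Variable cost is VC = 47y - 10y^2 + y^3, so AVC = VC/y = 47 - 10y + y^2 and MC = dTC/dy = 47 - 20y + 3y^2.
AVC hits its minimum where MC = AVC, at y = 5, giving min AVC = 47 - 10·5 + 5^2 = ¥22.
Since P = ¥16 < min AVC = ¥22, price fails to cover variable cost at any output.
Shutting down limits the loss to fixed cost, ¥389.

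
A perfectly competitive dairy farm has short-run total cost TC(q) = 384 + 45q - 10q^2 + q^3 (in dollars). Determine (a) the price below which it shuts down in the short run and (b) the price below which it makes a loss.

Shutdown price = $20; break-even price = $77

AVC = 45 - 10q + q^2; minimized at q = 5, giving min AVC = $20. That is the shutdown price.
ATC = 384/q + 45 - 10q + q^2. Setting dATC/dq = −384/q^2 − 10 + 2q = 0 gives q = 8 (since 2·8^3 − 10·8^2 = 384).
min ATC = 384/8 + 45 − 10·8 + 8^2 = $77. That is the break-even price.
Between these two prices the firm operates at a loss; above $77 it earns a profit.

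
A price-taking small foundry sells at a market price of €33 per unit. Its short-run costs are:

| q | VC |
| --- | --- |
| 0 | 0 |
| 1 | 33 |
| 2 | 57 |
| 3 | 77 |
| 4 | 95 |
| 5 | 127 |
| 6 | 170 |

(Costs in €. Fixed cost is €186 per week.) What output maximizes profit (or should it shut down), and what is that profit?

q = 5; profit = -€148

Profit at each row (π = 33q − TC): q=0: -186; q=1: -186; q=2: -177; q=3: -164; q=4: -149; q=5: -148; q=6: -158.
Profit is maximized at q = 5. AVC there is 127/5 = €25.40 ≤ P, so producing beats shutting down (which would give -€186).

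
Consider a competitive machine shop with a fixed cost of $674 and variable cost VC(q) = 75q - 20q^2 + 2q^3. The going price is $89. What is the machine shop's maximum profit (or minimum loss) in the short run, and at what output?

Profit = -$282 at q = 7

AVC = 75 - 20q + 2q^2; min AVC = $25 at q = 5. Since P = $89 ≥ min AVC, the firm produces.
MC = 75 - 40q + 6q^2. Setting P = MC and taking the root on the rising branch gives q* = 7.
TR = 89·7 = 623. TC = 674 + 231 = 905. Profit = 623 − 905 = -$282.
By producing, the firm covers all variable cost plus $392 of fixed cost; shutting down would lose the full $674.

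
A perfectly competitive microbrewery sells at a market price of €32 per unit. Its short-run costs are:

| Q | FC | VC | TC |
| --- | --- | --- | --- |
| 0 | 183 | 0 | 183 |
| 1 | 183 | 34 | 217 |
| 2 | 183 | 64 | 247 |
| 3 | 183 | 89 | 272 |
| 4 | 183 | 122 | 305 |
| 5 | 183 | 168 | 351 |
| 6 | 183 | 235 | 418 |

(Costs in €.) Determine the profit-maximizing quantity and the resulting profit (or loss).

Compute π = P·Q − TC at each output: Q=0: -183; Q=1: -185; Q=2: -183; Q=3: -176; Q=4: -177; Q=5: -191; Q=6: -226.
Profit is maximized at Q = 3. AVC there is 89/3 = €29.67 ≤ P, so producing beats shutting down (which would give -€183).

Q = 3; profit = -€176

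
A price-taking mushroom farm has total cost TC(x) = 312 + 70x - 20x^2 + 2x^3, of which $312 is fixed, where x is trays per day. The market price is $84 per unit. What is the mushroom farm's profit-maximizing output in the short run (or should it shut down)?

Produce at x = 7

Variable cost is VC = 70x - 20x^2 + 2x^3, so AVC = VC/x = 70 - 20x + 2x^2 and MC = dTC/dx = 70 - 40x + 6x^2.
AVC is minimized where dAVC/dx = -20 + 4x = 0, at x = 5; min AVC = 70 - 20·5 + 2·5^2 = $20.
P = $84 exceeds min AVC = $20, so the firm stays open.
P = MC gives -14 - 40x + 6x^2 = 0, with roots -1/3 and 7. Take the larger (rising MC): x* = 7.
Check: AVC at x = 7 is $28 ≤ P, so revenue covers variable cost.
Profit = P·x − TC = 84·7 − 508 = $80.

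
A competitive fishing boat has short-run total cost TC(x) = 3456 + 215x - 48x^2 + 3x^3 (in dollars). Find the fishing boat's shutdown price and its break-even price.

Shutdown price = $23; break-even price = $359

AVC = 215 - 48x + 3x^2; minimized at x = 8, giving min AVC = $23. That is the shutdown price.
ATC = 3456/x + 215 - 48x + 3x^2. Setting dATC/dx = −3456/x^2 − 48 + 6x = 0 gives x = 12 (since 6·12^3 − 48·12^2 = 3456).
min ATC = 3456/12 + 215 − 48·12 + 3·12^2 = $359. That is the break-even price.
For $23 ≤ P < $359 the firm produces at a loss; below $23 it shuts down.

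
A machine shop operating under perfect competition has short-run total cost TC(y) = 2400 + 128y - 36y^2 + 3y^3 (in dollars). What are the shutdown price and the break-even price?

Shutdown price = $20; break-even price = $308

AVC = 128 - 36y + 3y^2; minimized at y = 6, giving min AVC = $20. That is the shutdown price.
ATC = 2400/y + 128 - 36y + 3y^2. Setting dATC/dy = −2400/y^2 − 36 + 6y = 0 gives y = 10 (since 6·10^3 − 36·10^2 = 2400).
min ATC = 2400/10 + 128 − 36·10 + 3·10^2 = $308. That is the break-even price.
For $20 ≤ P < $308 the firm produces at a loss; below $20 it shuts down.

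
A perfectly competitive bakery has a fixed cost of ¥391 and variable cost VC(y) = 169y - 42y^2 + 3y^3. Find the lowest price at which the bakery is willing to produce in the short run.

Short-run supply begins at min AVC. From VC = 169y - 42y^2 + 3y^3, AVC = 169 - 42y + 3y^2.
At the minimum of AVC, MC = AVC. MC = 169 - 84y + 9y^2; setting MC = AVC gives 6y^2 - 42y = 0, so y = 7. min AVC = 22.
So the shutdown price is ¥22.

¥22 per unit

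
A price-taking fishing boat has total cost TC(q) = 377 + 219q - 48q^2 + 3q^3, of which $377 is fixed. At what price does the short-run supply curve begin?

$27 per unit

The shutdown price is the minimum of AVC. VC = 219q - 48q^2 + 3q^3, so AVC = 219 - 48q + 3q^2.
At the minimum of AVC, MC = AVC. MC = 219 - 96q + 9q^2; setting MC = AVC gives 6q^2 - 48q = 0, so q = 8. min AVC = 27.
The firm shuts down for any P below $27.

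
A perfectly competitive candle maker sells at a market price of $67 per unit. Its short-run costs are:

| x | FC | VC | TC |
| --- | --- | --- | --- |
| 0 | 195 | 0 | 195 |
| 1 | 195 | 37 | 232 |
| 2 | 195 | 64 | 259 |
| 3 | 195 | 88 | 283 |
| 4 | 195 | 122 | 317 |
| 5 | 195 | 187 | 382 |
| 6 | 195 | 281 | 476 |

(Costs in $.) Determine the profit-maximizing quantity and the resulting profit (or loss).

x = 5; profit = -$47

Profit at each row (π = 67x − TC): x=0: -195; x=1: -165; x=2: -125; x=3: -82; x=4: -49; x=5: -47; x=6: -74.
Profit is maximized at x = 5. AVC there is 187/5 = $37.40 ≤ P, so producing beats shutting down (which would give -$195).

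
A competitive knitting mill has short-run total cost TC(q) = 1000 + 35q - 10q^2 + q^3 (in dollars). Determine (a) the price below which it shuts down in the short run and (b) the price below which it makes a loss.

Shutdown price = min AVC. AVC = 35 - 10q + q^2, with vertex at q = 5 and minimum $10.
ATC = 1000/q + 35 - 10q + q^2. Setting dATC/dq = −1000/q^2 − 10 + 2q = 0 gives q = 10 (since 2·10^3 − 10·10^2 = 1000).
min ATC = 1000/10 + 35 − 10·10 + 10^2 = $135. That is the break-even price.
Between these two prices the firm operates at a loss; above $135 it earns a profit.

Shutdown price = $10; break-even price = $135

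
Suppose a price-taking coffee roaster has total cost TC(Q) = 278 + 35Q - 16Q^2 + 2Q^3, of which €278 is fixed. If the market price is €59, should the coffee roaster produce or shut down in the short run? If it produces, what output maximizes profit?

Produce at Q = 6

Variable cost is VC = 35Q - 16Q^2 + 2Q^3, so AVC = VC/Q = 35 - 16Q + 2Q^2 and MC = dTC/dQ = 35 - 32Q + 6Q^2.
AVC is minimized where dAVC/dQ = -16 + 4Q = 0, at Q = 4; min AVC = 35 - 16·4 + 2·4^2 = €3.
P = €59 exceeds min AVC = €3, so the firm stays open.
Solving P = MC: -24 - 32Q + 6Q^2 = 0 ⇒ Q = -2/3 or 6. On the upward-sloping branch, Q* = 6.
Check: AVC at Q = 6 is €11 ≤ P, so revenue covers variable cost.
Profit = P·Q − TC = 59·6 − 344 = €10.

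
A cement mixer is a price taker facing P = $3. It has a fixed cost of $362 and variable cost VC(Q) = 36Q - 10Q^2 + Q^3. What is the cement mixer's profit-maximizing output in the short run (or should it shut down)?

Strip out fixed cost: VC = 36Q - 10Q^2 + Q^3. Then AVC = 36 - 10Q + Q^2 and MC = 36 - 20Q + 3Q^2.
AVC is minimized where dAVC/dQ = -10 + 2Q = 0, at Q = 5; min AVC = 36 - 10·5 + 5^2 = $11.
Since P = $3 < min AVC = $11, price fails to cover variable cost at any output.
The firm minimizes its loss by shutting down and losing only its fixed cost of $362.

Shut down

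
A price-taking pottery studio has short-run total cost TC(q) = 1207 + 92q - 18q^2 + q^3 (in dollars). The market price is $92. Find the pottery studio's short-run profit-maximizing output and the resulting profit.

Profit = -$343 at q = 12

AVC = 92 - 18q + q^2; min AVC = $11 at q = 9. Since P = $92 ≥ min AVC, the firm produces.
MC = 92 - 36q + 3q^2. Setting P = MC and taking the root on the rising branch gives q* = 12.
TR = 92·12 = 1104. TC = 1207 + 240 = 1447. Profit = 1104 − 1447 = -$343.
By producing, the firm covers all variable cost plus $864 of fixed cost; shutting down would lose the full $1207.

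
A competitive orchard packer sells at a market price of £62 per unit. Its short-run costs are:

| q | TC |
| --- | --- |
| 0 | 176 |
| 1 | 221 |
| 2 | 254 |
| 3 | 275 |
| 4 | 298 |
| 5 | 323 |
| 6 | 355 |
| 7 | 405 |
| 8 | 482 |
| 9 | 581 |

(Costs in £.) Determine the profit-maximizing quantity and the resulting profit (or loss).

Tabulate TR − TC: q=0: -176; q=1: -159; q=2: -130; q=3: -89; q=4: -50; q=5: -13; q=6: 17; q=7: 29; q=8: 14; q=9: -23.
Profit is maximized at q = 7. AVC there is 229/7 = £32.71 ≤ P, so producing beats shutting down (which would give -£176).

q = 7; profit = £29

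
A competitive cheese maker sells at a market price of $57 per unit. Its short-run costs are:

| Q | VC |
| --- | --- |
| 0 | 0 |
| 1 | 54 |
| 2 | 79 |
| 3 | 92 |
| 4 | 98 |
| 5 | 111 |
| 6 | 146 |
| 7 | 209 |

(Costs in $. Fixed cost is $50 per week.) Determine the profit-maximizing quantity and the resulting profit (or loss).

Profit at each row (π = 57Q − TC): Q=0: -50; Q=1: -47; Q=2: -15; Q=3: 29; Q=4: 80; Q=5: 124; Q=6: 146; Q=7: 140.
Profit is maximized at Q = 6. AVC there is 146/6 = $24.33 ≤ P, so producing beats shutting down (which would give -$50).

Q = 6; profit = $146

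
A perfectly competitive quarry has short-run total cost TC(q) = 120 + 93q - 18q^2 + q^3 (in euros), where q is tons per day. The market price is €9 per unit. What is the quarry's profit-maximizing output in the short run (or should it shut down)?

From TC, MC = TC'(q) = 93 - 36q + 3q^2 and AVC = VC/q = 93 - 18q + q^2.
AVC hits its minimum where MC = AVC, at q = 9, giving min AVC = 93 - 18·9 + 9^2 = €12.
P = €9 lies below min AVC = €12; no output level covers variable cost.
Best response: produce nothing and absorb the €120 fixed cost.

Shut down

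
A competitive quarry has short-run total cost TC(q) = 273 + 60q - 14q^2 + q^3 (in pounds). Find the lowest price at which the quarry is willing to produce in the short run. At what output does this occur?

£11 per unit, at q = 7

Short-run supply begins at min AVC. From VC = 60q - 14q^2 + q^3, AVC = 60 - 14q + q^2.
dAVC/dq = -14 + 2q = 0 gives q = 7. min AVC = 60 - 14·7 + 7^2 = 11.
So the shutdown price is £11.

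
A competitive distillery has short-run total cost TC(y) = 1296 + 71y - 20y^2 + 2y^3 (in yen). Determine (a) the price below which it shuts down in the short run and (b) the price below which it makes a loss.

Shutdown price = ¥21; break-even price = ¥197

AVC = 71 - 20y + 2y^2; minimized at y = 5, giving min AVC = ¥21. That is the shutdown price.
ATC = 1296/y + 71 - 20y + 2y^2. Setting dATC/dy = −1296/y^2 − 20 + 4y = 0 gives y = 9 (since 4·9^3 − 20·9^2 = 1296).
min ATC = 1296/9 + 71 − 20·9 + 2·9^2 = ¥197. That is the break-even price.
Between these two prices the firm operates at a loss; above ¥197 it earns a profit.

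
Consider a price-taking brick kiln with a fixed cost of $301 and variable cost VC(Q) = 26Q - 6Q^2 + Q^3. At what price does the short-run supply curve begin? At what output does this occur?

Short-run supply begins at min AVC. From VC = 26Q - 6Q^2 + Q^3, AVC = 26 - 6Q + Q^2.
At the minimum of AVC, MC = AVC. MC = 26 - 12Q + 3Q^2; setting MC = AVC gives 2Q^2 - 6Q = 0, so Q = 3. min AVC = 17.
The firm shuts down for any P below $17.

$17 per unit, at Q = 3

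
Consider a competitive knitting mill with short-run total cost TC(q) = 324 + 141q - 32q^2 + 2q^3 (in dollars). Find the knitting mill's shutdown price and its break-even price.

Shutdown price = $13; break-even price = $51

AVC = 141 - 32q + 2q^2; minimized at q = 8, giving min AVC = $13. That is the shutdown price.
ATC = 324/q + 141 - 32q + 2q^2. Setting dATC/dq = −324/q^2 − 32 + 4q = 0 gives q = 9 (since 4·9^3 − 32·9^2 = 324).
min ATC = 324/9 + 141 − 32·9 + 2·9^2 = $51. That is the break-even price.
For $13 ≤ P < $51 the firm produces at a loss; below $13 it shuts down.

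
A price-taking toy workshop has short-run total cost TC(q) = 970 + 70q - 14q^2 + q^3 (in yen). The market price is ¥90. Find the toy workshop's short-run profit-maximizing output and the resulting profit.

Profit = -¥370 at q = 10

AVC = 70 - 14q + q^2 has its minimum ¥21 at q = 7; price ¥90 clears that bar, so the firm operates.
With MC = 70 - 28q + 3q^2, P = MC on the upward-sloping part at q* = 10.
TR = 90·10 = 900. TC = 970 + 300 = 1270. Profit = 900 − 1270 = -¥370.
By producing, the firm covers all variable cost plus ¥600 of fixed cost; shutting down would lose the full ¥970.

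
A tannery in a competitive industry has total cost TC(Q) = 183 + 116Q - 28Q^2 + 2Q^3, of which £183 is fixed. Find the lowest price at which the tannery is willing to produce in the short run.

The shutdown price is the minimum of AVC. VC = 116Q - 28Q^2 + 2Q^3, so AVC = 116 - 28Q + 2Q^2.
At the minimum of AVC, MC = AVC. MC = 116 - 56Q + 6Q^2; setting MC = AVC gives 4Q^2 - 28Q = 0, so Q = 7. min AVC = 18.
For P < £18 the firm produces nothing.

£18 per unit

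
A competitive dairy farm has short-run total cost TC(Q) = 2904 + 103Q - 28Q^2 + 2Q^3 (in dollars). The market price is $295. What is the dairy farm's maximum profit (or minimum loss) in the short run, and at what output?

AVC = 103 - 28Q + 2Q^2; min AVC = $5 at Q = 7. Since P = $295 ≥ min AVC, the firm produces.
MC = 103 - 56Q + 6Q^2. Setting P = MC and taking the root on the rising branch gives Q* = 12.
TR = 295·12 = 3540. TC = 2904 + 660 = 3564. Profit = 3540 − 3564 = -$24.
By producing, the firm covers all variable cost plus $2880 of fixed cost; shutting down would lose the full $2904.

Profit = -$24 at Q = 12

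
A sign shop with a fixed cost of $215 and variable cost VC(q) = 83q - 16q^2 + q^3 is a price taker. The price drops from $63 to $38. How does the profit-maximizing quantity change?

Output falls from 10 to 9

MC = 83 - 32q + 3q^2; the shutdown threshold is min AVC = $19 (at q = 8).
With P = $63 above the shutdown price, P = MC gives q = 10.
At P = $38 ≥ min AVC, set P = MC: q = 9. The firm stays open but cuts output.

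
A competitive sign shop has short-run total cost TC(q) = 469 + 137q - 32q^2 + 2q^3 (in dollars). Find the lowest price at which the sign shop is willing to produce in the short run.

$9 per unit

The firm shuts down when price falls below the minimum of average variable cost. AVC = VC/q = 137 - 32q + 2q^2.
At the minimum of AVC, MC = AVC. MC = 137 - 64q + 6q^2; setting MC = AVC gives 4q^2 - 32q = 0, so q = 8. min AVC = 9.
For P < $9 the firm produces nothing.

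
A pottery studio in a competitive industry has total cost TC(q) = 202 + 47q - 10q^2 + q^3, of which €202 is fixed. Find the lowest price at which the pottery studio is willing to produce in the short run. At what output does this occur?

The shutdown price is the minimum of AVC. VC = 47q - 10q^2 + q^3, so AVC = 47 - 10q + q^2.
At the minimum of AVC, MC = AVC. MC = 47 - 20q + 3q^2; setting MC = AVC gives 2q^2 - 10q = 0, so q = 5. min AVC = 22.
For P < €22 the firm produces nothing.

€22 per unit, at q = 5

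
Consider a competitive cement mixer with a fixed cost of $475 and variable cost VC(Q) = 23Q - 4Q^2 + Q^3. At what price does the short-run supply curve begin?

The firm shuts down when price falls below the minimum of average variable cost. AVC = VC/Q = 23 - 4Q + Q^2.
dAVC/dQ = -4 + 2Q = 0 gives Q = 2. min AVC = 23 - 4·2 + 2^2 = 19.
So the shutdown price is $19.

$19 per unit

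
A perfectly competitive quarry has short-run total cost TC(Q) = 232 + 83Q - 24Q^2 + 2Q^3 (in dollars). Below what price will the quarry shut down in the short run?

$11 per unit

The shutdown price is the minimum of AVC. VC = 83Q - 24Q^2 + 2Q^3, so AVC = 83 - 24Q + 2Q^2.
dAVC/dQ = -24 + 4Q = 0 gives Q = 6. min AVC = 83 - 24·6 + 2·6^2 = 11.
So the shutdown price is $11.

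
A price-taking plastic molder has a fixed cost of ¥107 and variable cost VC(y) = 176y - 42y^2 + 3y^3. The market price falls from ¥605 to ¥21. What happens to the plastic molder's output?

Output falls from 13 to 0 (the firm shuts down)

MC = 176 - 84y + 9y^2; the shutdown threshold is min AVC = ¥29 (at y = 7).
With P = ¥605 above the shutdown price, P = MC gives y = 13.
At P = ¥21 < min AVC = ¥29, price no longer covers variable cost at any output, so the firm shuts down: y = 0.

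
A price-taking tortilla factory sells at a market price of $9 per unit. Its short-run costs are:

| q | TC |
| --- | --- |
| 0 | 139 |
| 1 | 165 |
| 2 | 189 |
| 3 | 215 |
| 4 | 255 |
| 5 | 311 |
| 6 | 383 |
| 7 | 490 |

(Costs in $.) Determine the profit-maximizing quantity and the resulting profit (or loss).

q = 0 (shut down); profit = -$139

Profit at each row (π = 9q − TC): q=0: -139; q=1: -156; q=2: -171; q=3: -188; q=4: -219; q=5: -266; q=6: -329; q=7: -427.
Profit is highest at q = 0. Equivalently, the lowest AVC in the table is 50/2 ≈ $25 at q = 2, and P = $9 falls below it — price never covers variable cost, so the firm shuts down and loses only its fixed cost.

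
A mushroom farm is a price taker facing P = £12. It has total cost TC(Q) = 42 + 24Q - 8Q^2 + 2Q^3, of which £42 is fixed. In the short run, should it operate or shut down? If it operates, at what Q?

Shut down

From TC, MC = TC'(Q) = 24 - 16Q + 6Q^2 and AVC = VC/Q = 24 - 8Q + 2Q^2.
AVC hits its minimum where MC = AVC, at Q = 2, giving min AVC = 24 - 8·2 + 2·2^2 = £16.
Since P = £12 < min AVC = £16, price fails to cover variable cost at any output.
The firm minimizes its loss by shutting down and losing only its fixed cost of £42.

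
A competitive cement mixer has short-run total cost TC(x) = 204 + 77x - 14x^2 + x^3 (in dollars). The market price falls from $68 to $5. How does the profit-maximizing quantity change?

Output falls from 9 to 0 (the firm shuts down)

AVC = 77 - 14x + x^2, minimized at x = 7 where min AVC = $28. MC = 77 - 28x + 3x^2.
With P = $68 above the shutdown price, P = MC gives x = 9.
At P = $5 < min AVC = $28, price no longer covers variable cost at any output, so the firm shuts down: x = 0.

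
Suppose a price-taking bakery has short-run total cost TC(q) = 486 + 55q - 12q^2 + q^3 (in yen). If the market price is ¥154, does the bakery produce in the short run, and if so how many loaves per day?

Produce at q = 11

From TC, MC = TC'(q) = 55 - 24q + 3q^2 and AVC = VC/q = 55 - 12q + q^2.
The AVC parabola has its vertex at q = 12/2 = 6, where AVC = 55 - 12·6 + 6^2 = ¥19.
Because ¥154 ≥ ¥19, revenue can cover variable cost; the firm operates.
Solving P = MC: -99 - 24q + 3q^2 = 0 ⇒ q = -3 or 11. On the upward-sloping branch, q* = 11.
Check: AVC at q = 11 is ¥44 ≤ P, so revenue covers variable cost.
Profit = P·q − TC = 154·11 − 970 = ¥724.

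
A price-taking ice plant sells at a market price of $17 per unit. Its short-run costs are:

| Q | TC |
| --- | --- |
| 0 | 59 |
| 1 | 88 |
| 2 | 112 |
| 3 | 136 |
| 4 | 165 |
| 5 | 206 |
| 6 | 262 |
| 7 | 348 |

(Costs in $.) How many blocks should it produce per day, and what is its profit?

Compute π = P·Q − TC at each output: Q=0: -59; Q=1: -71; Q=2: -78; Q=3: -85; Q=4: -97; Q=5: -121; Q=6: -160; Q=7: -229.
Profit is highest at Q = 0. Equivalently, the lowest AVC in the table is 77/3 ≈ $25.67 at Q = 3, and P = $17 falls below it — price never covers variable cost, so the firm shuts down and loses only its fixed cost.

Q = 0 (shut down); profit = -$59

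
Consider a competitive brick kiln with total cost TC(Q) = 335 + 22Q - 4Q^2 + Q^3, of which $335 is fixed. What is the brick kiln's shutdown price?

The shutdown price is the minimum of AVC. VC = 22Q - 4Q^2 + Q^3, so AVC = 22 - 4Q + Q^2.
At the minimum of AVC, MC = AVC. MC = 22 - 8Q + 3Q^2; setting MC = AVC gives 2Q^2 - 4Q = 0, so Q = 2. min AVC = 18.
So the shutdown price is $18.

$18 per unit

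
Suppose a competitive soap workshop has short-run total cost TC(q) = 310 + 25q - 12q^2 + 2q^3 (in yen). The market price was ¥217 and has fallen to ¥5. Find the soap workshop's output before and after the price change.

AVC = 25 - 12q + 2q^2, minimized at q = 3 where min AVC = ¥7. MC = 25 - 24q + 6q^2.
With P = ¥217 above the shutdown price, P = MC gives q = 8.
At P = ¥5 < min AVC = ¥7, price no longer covers variable cost at any output, so the firm shuts down: q = 0.

Output falls from 8 to 0 (the firm shuts down)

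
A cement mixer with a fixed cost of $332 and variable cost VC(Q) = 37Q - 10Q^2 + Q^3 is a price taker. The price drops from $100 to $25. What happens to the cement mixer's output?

Output falls from 9 to 6

AVC = 37 - 10Q + Q^2, minimized at Q = 5 where min AVC = $12. MC = 37 - 20Q + 3Q^2.
With P = $100 above the shutdown price, P = MC gives Q = 9.
At P = $25 ≥ min AVC, set P = MC: Q = 6. The firm stays open but cuts output.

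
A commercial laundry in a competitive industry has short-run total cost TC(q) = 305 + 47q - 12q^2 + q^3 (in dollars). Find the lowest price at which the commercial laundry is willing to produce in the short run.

The firm shuts down when price falls below the minimum of average variable cost. AVC = VC/q = 47 - 12q + q^2.
At the minimum of AVC, MC = AVC. MC = 47 - 24q + 3q^2; setting MC = AVC gives 2q^2 - 12q = 0, so q = 6. min AVC = 11.
For P < $11 the firm produces nothing.

$11 per unit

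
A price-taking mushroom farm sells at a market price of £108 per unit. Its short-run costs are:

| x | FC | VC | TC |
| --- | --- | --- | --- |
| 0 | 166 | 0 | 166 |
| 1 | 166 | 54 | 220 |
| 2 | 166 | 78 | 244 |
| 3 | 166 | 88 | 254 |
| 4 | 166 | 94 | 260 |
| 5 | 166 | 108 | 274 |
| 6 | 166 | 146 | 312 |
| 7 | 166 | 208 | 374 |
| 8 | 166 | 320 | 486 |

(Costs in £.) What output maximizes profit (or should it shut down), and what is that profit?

Profit at each row (π = 108x − TC): x=0: -166; x=1: -112; x=2: -28; x=3: 70; x=4: 172; x=5: 266; x=6: 336; x=7: 382; x=8: 378.
Profit is maximized at x = 7. AVC there is 208/7 = £29.71 ≤ P, so producing beats shutting down (which would give -£166).

x = 7; profit = £382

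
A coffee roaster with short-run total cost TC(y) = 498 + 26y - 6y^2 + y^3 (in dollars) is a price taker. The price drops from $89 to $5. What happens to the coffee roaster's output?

Output falls from 7 to 0 (the firm shuts down)

MC = 26 - 12y + 3y^2; the shutdown threshold is min AVC = $17 (at y = 3).
With P = $89 above the shutdown price, P = MC gives y = 7.
At P = $5 < min AVC = $17, price no longer covers variable cost at any output, so the firm shuts down: y = 0.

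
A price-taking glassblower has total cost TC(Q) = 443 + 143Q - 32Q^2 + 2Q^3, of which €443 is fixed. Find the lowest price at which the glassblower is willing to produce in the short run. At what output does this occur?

€15 per unit, at Q = 8

The firm shuts down when price falls below the minimum of average variable cost. AVC = VC/Q = 143 - 32Q + 2Q^2.
dAVC/dQ = -32 + 4Q = 0 gives Q = 8. min AVC = 143 - 32·8 + 2·8^2 = 15.
So the shutdown price is €15.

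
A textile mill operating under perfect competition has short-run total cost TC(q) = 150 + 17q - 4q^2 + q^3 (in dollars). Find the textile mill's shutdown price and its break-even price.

Shutdown price = $13; break-even price = $52

Shutdown price = min AVC. AVC = 17 - 4q + q^2, with vertex at q = 2 and minimum $13.
ATC = 150/q + 17 - 4q + q^2. Setting dATC/dq = −150/q^2 − 4 + 2q = 0 gives q = 5 (since 2·5^3 − 4·5^2 = 150).
min ATC = 150/5 + 17 − 4·5 + 5^2 = $52. That is the break-even price.
Between these two prices the firm operates at a loss; above $52 it earns a profit.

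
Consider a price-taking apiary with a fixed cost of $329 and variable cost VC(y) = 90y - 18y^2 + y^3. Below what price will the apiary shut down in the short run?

Short-run supply begins at min AVC. From VC = 90y - 18y^2 + y^3, AVC = 90 - 18y + y^2.
dAVC/dy = -18 + 2y = 0 gives y = 9. min AVC = 90 - 18·9 + 9^2 = 9.
For P < $9 the firm produces nothing.

$9 per unit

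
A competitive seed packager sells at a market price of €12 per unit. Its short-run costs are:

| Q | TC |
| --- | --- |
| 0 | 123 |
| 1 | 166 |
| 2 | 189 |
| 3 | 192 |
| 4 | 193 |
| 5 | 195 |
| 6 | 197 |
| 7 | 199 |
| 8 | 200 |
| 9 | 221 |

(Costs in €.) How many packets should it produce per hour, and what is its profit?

Q = 8; profit = -€104

Profit at each row (π = 12Q − TC): Q=0: -123; Q=1: -154; Q=2: -165; Q=3: -156; Q=4: -145; Q=5: -135; Q=6: -125; Q=7: -115; Q=8: -104; Q=9: -113.
Profit is maximized at Q = 8. AVC there is 77/8 = €9.62 ≤ P, so producing beats shutting down (which would give -€123).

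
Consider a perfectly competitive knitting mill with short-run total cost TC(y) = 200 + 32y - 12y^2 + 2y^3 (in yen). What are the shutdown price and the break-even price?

Shutdown price = ¥14; break-even price = ¥62

Shutdown price = min AVC. AVC = 32 - 12y + 2y^2, with vertex at y = 3 and minimum ¥14.
ATC = 200/y + 32 - 12y + 2y^2. Setting dATC/dy = −200/y^2 − 12 + 4y = 0 gives y = 5 (since 4·5^3 − 12·5^2 = 200).
min ATC = 200/5 + 32 − 12·5 + 2·5^2 = ¥62. That is the break-even price.
For ¥14 ≤ P < ¥62 the firm produces at a loss; below ¥14 it shuts down.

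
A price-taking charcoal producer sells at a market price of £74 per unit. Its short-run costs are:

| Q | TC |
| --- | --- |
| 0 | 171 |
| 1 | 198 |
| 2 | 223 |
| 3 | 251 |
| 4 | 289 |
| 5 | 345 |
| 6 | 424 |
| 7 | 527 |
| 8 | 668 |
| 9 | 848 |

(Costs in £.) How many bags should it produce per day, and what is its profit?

Compute π = P·Q − TC at each output: Q=0: -171; Q=1: -124; Q=2: -75; Q=3: -29; Q=4: 7; Q=5: 25; Q=6: 20; Q=7: -9; Q=8: -76; Q=9: -182.
Profit is maximized at Q = 5. AVC there is 174/5 = £34.80 ≤ P, so producing beats shutting down (which would give -£171).

Q = 5; profit = £25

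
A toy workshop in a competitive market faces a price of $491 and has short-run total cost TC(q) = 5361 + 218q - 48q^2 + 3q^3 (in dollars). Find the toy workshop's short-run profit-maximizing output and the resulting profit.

Profit = -$291 at q = 13

AVC = 218 - 48q + 3q^2; min AVC = $26 at q = 8. Since P = $491 ≥ min AVC, the firm produces.
MC = 218 - 96q + 9q^2. Setting P = MC and taking the root on the rising branch gives q* = 13.
TR = 491·13 = 6383. TC = 5361 + 1313 = 6674. Profit = 6383 − 6674 = -$291.
That loss of $291 beats the $5361 the firm would lose by shutting down; producing recovers $5070 of fixed cost.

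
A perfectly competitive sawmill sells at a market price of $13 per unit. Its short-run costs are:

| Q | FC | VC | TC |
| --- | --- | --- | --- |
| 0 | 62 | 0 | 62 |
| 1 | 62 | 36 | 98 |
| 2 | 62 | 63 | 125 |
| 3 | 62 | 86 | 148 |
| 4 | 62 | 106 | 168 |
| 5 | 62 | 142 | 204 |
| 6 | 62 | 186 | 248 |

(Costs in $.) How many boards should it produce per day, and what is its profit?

Compute π = P·Q − TC at each output: Q=0: -62; Q=1: -85; Q=2: -99; Q=3: -109; Q=4: -116; Q=5: -139; Q=6: -170.
Profit is highest at Q = 0. Equivalently, the lowest AVC in the table is 106/4 ≈ $26.50 at Q = 4, and P = $13 falls below it — price never covers variable cost, so the firm shuts down and loses only its fixed cost.

Q = 0 (shut down); profit = -$62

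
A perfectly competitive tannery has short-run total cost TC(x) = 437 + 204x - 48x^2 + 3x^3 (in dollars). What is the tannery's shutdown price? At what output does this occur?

The firm shuts down when price falls below the minimum of average variable cost. AVC = VC/x = 204 - 48x + 3x^2.
dAVC/dx = -48 + 6x = 0 gives x = 8. min AVC = 204 - 48·8 + 3·8^2 = 12.
So the shutdown price is $12.

$12 per unit, at x = 8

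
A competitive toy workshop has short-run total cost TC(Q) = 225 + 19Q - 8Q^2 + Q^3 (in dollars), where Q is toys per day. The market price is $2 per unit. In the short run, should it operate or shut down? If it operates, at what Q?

Strip out fixed cost: VC = 19Q - 8Q^2 + Q^3. Then AVC = 19 - 8Q + Q^2 and MC = 19 - 16Q + 3Q^2.
The AVC parabola has its vertex at Q = 8/2 = 4, where AVC = 19 - 8·4 + 4^2 = $3.
Since P = $2 < min AVC = $3, price fails to cover variable cost at any output.
The firm minimizes its loss by shutting down and losing only its fixed cost of $225.

Shut down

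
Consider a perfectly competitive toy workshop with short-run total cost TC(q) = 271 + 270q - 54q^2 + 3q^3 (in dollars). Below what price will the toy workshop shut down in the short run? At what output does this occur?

The firm shuts down when price falls below the minimum of average variable cost. AVC = VC/q = 270 - 54q + 3q^2.
At the minimum of AVC, MC = AVC. MC = 270 - 108q + 9q^2; setting MC = AVC gives 6q^2 - 54q = 0, so q = 9. min AVC = 27.
So the shutdown price is $27.

$27 per unit, at q = 9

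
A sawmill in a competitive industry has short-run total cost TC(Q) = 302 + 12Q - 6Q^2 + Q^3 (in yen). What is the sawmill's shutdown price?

The shutdown price is the minimum of AVC. VC = 12Q - 6Q^2 + Q^3, so AVC = 12 - 6Q + Q^2.
dAVC/dQ = -6 + 2Q = 0 gives Q = 3. min AVC = 12 - 6·3 + 3^2 = 3.
The firm shuts down for any P below ¥3.

¥3 per unit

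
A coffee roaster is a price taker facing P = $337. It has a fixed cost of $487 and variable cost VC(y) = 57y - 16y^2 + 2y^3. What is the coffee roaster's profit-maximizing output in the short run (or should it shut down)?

Strip out fixed cost: VC = 57y - 16y^2 + 2y^3. Then AVC = 57 - 16y + 2y^2 and MC = 57 - 32y + 6y^2.
AVC is minimized where dAVC/dy = -16 + 4y = 0, at y = 4; min AVC = 57 - 16·4 + 2·4^2 = $25.
Since P = $337 ≥ min AVC = $25, price covers variable cost and the firm should produce.
P = MC gives -280 - 32y + 6y^2 = 0, with roots -14/3 and 10. Take the larger (rising MC): y* = 10.
Check: AVC at y = 10 is $97 ≤ P, so revenue covers variable cost.
Profit = P·y − TC = 337·10 − 1457 = $1913.

Produce at y = 10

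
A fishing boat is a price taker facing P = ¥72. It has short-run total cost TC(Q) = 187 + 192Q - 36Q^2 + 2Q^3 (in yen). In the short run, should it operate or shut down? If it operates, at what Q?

Variable cost is VC = 192Q - 36Q^2 + 2Q^3, so AVC = VC/Q = 192 - 36Q + 2Q^2 and MC = dTC/dQ = 192 - 72Q + 6Q^2.
The AVC parabola has its vertex at Q = 36/4 = 9, where AVC = 192 - 36·9 + 2·9^2 = ¥30.
Since P = ¥72 ≥ min AVC = ¥30, price covers variable cost and the firm should produce.
Solving P = MC: 120 - 72Q + 6Q^2 = 0 ⇒ Q = 2 or 10. On the upward-sloping branch, Q* = 10.
Check: AVC at Q = 10 is ¥32 ≤ P, so revenue covers variable cost.
Profit = P·Q − TC = 72·10 − 507 = ¥213.

Produce at Q = 10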